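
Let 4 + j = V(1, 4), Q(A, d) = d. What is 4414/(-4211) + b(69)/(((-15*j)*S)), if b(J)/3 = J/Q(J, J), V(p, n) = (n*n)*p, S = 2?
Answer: -533891/505320 ≈ -1.0565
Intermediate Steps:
V(p, n) = p*n**2 (V(p, n) = n**2*p = p*n**2)
j = 12 (j = -4 + 1*4**2 = -4 + 1*16 = -4 + 16 = 12)
b(J) = 3 (b(J) = 3*(J/J) = 3*1 = 3)
4414/(-4211) + b(69)/(((-15*j)*S)) = 4414/(-4211) + 3/((-15*12*2)) = 4414*(-1/4211) + 3/((-180*2)) = -4414/4211 + 3/(-360) = -4414/4211 + 3*(-1/360) = -4414/4211 - 1/120 = -533891/505320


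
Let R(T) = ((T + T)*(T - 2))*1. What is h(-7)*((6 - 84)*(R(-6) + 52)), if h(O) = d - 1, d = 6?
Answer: -57720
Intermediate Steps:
h(O) = 5 (h(O) = 6 - 1 = 5)
R(T) = 2*T*(-2 + T) (R(T) = ((2*T)*(-2 + T))*1 = (2*T*(-2 + T))*1 = 2*T*(-2 + T))
h(-7)*((6 - 84)*(R(-6) + 52)) = 5*((6 - 84)*(2*(-6)*(-2 - 6) + 52)) = 5*(-78*(2*(-6)*(-8) + 52)) = 5*(-78*(96 + 52)) = 5*(-78*148) = 5*(-11544) = -57720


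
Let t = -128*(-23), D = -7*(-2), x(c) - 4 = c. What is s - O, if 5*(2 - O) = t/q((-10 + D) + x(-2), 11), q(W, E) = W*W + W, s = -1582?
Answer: -164848/105 ≈ -1570.0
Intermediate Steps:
x(c) = 4 + c
D = 14
q(W, E) = W + W² (q(W, E) = W² + W = W + W²)
t = 2944
O = -1262/105 (O = 2 - 2944/(5*(((-10 + 14) + (4 - 2))*(1 + ((-10 + 14) + (4 - 2))))) = 2 - 2944/(5*((4 + 2)*(1 + (4 + 2)))) = 2 - 2944/(5*(6*(1 + 6))) = 2 - 2944/(5*(6*7)) = 2 - 2944/(5*42) = 2 - ⅕*1472/21 = 2 - 1472/105 = -1262/105 ≈ -12.019)
s - O = -1582 - 1*(-1262/105) = -1582 + 1262/105 = -164848/105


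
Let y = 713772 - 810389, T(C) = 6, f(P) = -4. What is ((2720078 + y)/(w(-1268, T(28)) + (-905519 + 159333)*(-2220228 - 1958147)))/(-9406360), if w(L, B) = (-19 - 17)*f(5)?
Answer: -2623461/29327571815945005840 ≈ -8.9454e-14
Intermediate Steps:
w(L, B) = 144 (w(L, B) = (-19 - 17)*(-4) = -36*(-4) = 144)
y = -96617
((2720078 + y)/(w(-1268, T(28)) + (-905519 + 159333)*(-2220228 - 1958147)))/(-9406360) = ((2720078 - 96617)/(144 + (-905519 + 159333)*(-2220228 - 1958147)))/(-9406360) = (2623461/(144 - 746186*(-4178375)))*(-1/9406360) = (2623461/(144 + 3117844927750))*(-1/9406360) = (2623461/3117844927894)*(-1/9406360) = -2623461/29327571815945005840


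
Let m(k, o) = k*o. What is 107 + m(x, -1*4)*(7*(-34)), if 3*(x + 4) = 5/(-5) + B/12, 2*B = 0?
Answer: -12055/3 ≈ -4018.3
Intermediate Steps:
B = 0 (B = (1/2)*0 = 0)
x = -13/3 (x = -4 + (5/(-5) + 0/12)/3 = -4 + (5*(-1/5) + 0*(1/12))/3 = -4 + (-1 + 0)/3 = -4 + (1/3)*(-1) = -4 - 1/3 = -13/3 ≈ -4.3333)
107 + m(x, -1*4)*(7*(-34)) = 107 + (-(-13)*4/3)*(7*(-34)) = 107 - 13/3*(-4)*(-238) = 107 + (52/3)*(-238) = 107 - 12376/3 = -12055/3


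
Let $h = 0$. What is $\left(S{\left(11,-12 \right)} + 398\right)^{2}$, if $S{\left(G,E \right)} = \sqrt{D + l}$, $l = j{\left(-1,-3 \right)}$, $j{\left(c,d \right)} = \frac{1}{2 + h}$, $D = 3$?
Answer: $\frac{\left(796 + \sqrt{14}\right)^{2}}{4} \approx 1.599 \cdot 10^{5}$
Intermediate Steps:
$j{\left(c,d \right)} = \frac{1}{2}$ ($j{\left(c,d \right)} = \frac{1}{2 + 0} = \frac{1}{2}$)
$l = \frac{1}{2} \approx 0.5$
$S{\left(G,E \right)} = \frac{\sqrt{14}}{2}$ ($S{\left(G,E \right)} = \sqrt{3 + \frac{1}{2}} = \sqrt{\frac{7}{2}} = \frac{\sqrt{14}}{2}$)
$\left(S{\left(11,-12 \right)} + 398\right)^{2} = \left(\frac{\sqrt{14}}{2} + 398\right)^{2} = \left(398 + \frac{\sqrt{14}}{2}\right)^{2}$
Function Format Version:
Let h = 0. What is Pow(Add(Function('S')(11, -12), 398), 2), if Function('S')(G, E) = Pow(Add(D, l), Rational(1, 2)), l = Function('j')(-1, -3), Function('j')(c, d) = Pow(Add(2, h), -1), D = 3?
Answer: Mul(Rational(1, 4), Pow(Add(796, Pow(14, Rational(1, 2))), 2)) ≈ 1.5990e+5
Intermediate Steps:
Function('j')(c, d) = Rational(1, 2) (Function('j')(c, d) = Pow(Add(2, 0), -1) = Pow(2, -1) = Rational(1, 2))
l = Rational(1, 2) ≈ 0.50000
Function('S')(G, E) = Mul(Rational(1, 2), Pow(14, Rational(1, 2))) (Function('S')(G, E) = Pow(Add(3, Rational(1, 2)), Rational(1, 2)) = Pow(Rational(7, 2), Rational(1, 2)) = Mul(Rational(1, 2), Pow(14, Rational(1, 2))))
Pow(Add(Function('S')(11, -12), 398), 2) = Pow(Add(Mul(Rational(1, 2), Pow(14, Rational(1, 2))), 398), 2) = Pow(Add(398, Mul(Rational(1, 2), Pow(14, Rational(1, 2)))), 2)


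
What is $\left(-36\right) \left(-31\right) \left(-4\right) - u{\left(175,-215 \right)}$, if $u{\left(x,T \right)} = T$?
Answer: $-4249$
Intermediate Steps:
$\left(-36\right) \left(-31\right) \left(-4\right) - u{\left(175,-215 \right)} = \left(-36\right) \left(-31\right) \left(-4\right) - -215 = 1116 \left(-4\right) + 215 = -4464 + 215 = -4249$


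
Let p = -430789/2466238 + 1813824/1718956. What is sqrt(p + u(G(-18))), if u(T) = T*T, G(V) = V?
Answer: 5*sqrt(14596985074734089440919258)/1059838651882 ≈ 18.024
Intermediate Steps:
u(T) = T**2
p = 933203584457/1059838651882 (p = -430789*1/2466238 + 1813824*(1/1718956) = -430789/2466238 + 453456/429739 = 933203584457/1059838651882 ≈ 0.88052)
sqrt(p + u(G(-18))) = sqrt(933203584457/1059838651882 + (-18)**2) = sqrt(933203584457/1059838651882 + 324) = sqrt(344320926794225/1059838651882) = 5*sqrt(14596985074734089440919258)/1059838651882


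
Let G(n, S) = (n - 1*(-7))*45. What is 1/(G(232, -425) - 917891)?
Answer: -1/907136 ≈ -1.1024e-6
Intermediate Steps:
G(n, S) = 315 + 45*n (G(n, S) = (n + 7)*45 = (7 + n)*45 = 315 + 45*n)
1/(G(232, -425) - 917891) = 1/((315 + 45*232) - 917891) = 1/((315 + 10440) - 917891) = 1/(10755 - 917891) = 1/(-907136) = -1/907136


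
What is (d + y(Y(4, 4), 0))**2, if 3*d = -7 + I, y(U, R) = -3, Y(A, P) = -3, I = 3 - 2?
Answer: 25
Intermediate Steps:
I = 1
d = -2 (d = (-7 + 1)/3 = (1/3)*(-6) = -2)
(d + y(Y(4, 4), 0))**2 = (-2 - 3)**2 = (-5)**2 = 25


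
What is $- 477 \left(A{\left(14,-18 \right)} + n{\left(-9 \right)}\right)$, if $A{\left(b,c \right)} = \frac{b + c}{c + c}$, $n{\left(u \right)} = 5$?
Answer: $-2438$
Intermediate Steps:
$A{\left(b,c \right)} = \frac{b + c}{2 c}$
$- 477 \left(A{\left(14,-18 \right)} + n{\left(-9 \right)}\right) = - 477 \left(\frac{14 - 18}{2 \left(-18\right)} + 5\right) = - 477 \left(\frac{1}{2} \left(- \frac{1}{18}\right) \left(-4\right) + 5\right) = - 477 \left(\frac{1}{9} + 5\right) = \left(-477\right) \frac{46}{9} = -2438$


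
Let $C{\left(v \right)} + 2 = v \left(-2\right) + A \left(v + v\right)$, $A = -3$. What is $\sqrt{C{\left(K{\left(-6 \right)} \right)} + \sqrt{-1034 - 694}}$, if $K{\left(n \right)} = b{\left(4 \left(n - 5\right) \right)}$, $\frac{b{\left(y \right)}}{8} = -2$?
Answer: $\sqrt{126 + 24 i \sqrt{3}} \approx 11.373 + 1.8276 i$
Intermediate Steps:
$b{\left(y \right)} = -16$ ($b{\left(y \right)} = 8 \left(-2\right) = -16$)
$K{\left(n \right)} = -16$
$C{\left(v \right)} = -2 - 8 v$ ($C{\left(v \right)} = -2 + \left(v \left(-2\right) - 3 \left(v + v\right)\right) = -2 - \left(2 v + 3 \cdot 2 v\right) = -2 - 8 v$)
$\sqrt{C{\left(K{\left(-6 \right)} \right)} + \sqrt{-1034 - 694}} = \sqrt{\left(-2 - -128\right) + \sqrt{-1034 - 694}} = \sqrt{\left(-2 + 128\right) + \sqrt{-1728}} = \sqrt{126 + 24 i \sqrt{3}}$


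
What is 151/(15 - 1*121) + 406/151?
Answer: 20235/16006 ≈ 1.2642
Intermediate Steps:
151/(15 - 1*121) + 406/151 = 151/(15 - 121) + 406*(1/151) = 151/(-106) + 406/151 = 151*(-1/106) + 406/151 = -151/106 + 406/151 = 20235/16006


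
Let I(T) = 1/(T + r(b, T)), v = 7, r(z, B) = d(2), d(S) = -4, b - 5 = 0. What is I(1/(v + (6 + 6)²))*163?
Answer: -24613/603 ≈ -40.818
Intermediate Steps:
b = 5 (b = 5 + 0 = 5)
r(z, B) = -4
I(T) = 1/(-4 + T) (I(T) = 1/(T - 4) = 1/(-4 + T))
I(1/(v + (6 + 6)²))*163 = 163/(-4 + 1/(7 + (6 + 6)²)) = 163/(-4 + 1/(7 + 12²)) = 163/(-4 + 1/(7 + 144)) = 163/(-4 + 1/151) = 163/(-603/151) = -151/603*163 = -24613/603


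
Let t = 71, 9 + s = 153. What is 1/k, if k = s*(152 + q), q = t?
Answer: 1/32112 ≈ 3.1141e-5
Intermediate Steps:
s = 144 (s = -9 + 153 = 144)
q = 71
k = 32112 (k = 144*(152 + 71) = 144*223 = 32112)
1/k = 1/32112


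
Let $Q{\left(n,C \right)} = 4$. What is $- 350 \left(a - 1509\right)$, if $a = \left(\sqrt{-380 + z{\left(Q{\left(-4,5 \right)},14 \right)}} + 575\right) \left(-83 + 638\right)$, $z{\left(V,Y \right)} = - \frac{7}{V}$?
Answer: $-111165600 - 97125 i \sqrt{1527} \approx -1.1117 \cdot 10^{8} - 3.7953 \cdot 10^{6} i$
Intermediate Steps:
$a = 319125 + \frac{555 i \sqrt{1527}}{2}$ ($a = \left(\sqrt{-380 - \frac{7}{4}} + 575\right) \left(-83 + 638\right) = \left(\sqrt{-380 - \frac{7}{4}} + 575\right) 555 = \left(\sqrt{- \frac{1527}{4}} + 575\right) 555 = \left(\frac{i \sqrt{1527}}{2} + 575\right) 555 = \left(575 + \frac{i \sqrt{1527}}{2}\right) 555 = 319125 + \frac{555 i \sqrt{1527}}{2} \approx 3.1913 \cdot 10^{5} + 10844.0 i$)
$- 350 \left(a - 1509\right) = - 350 \left(\left(319125 + \frac{555 i \sqrt{1527}}{2}\right) - 1509\right) = - 350 \left(317616 + \frac{555 i \sqrt{1527}}{2}\right) = -111165600 - 97125 i \sqrt{1527}$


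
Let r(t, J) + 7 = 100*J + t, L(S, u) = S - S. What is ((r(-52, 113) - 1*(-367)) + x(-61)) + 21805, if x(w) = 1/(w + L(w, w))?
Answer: 2038192/61 ≈ 33413.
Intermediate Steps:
L(S, u) = 0
r(t, J) = -7 + t + 100*J (r(t, J) = -7 + (100*J + t) = -7 + (t + 100*J) = -7 + t + 100*J)
x(w) = 1/w (x(w) = 1/(w + 0) = 1/w)
((r(-52, 113) - 1*(-367)) + x(-61)) + 21805 = (((-7 - 52 + 100*113) - 1*(-367)) + 1/(-61)) + 21805 = (((-7 - 52 + 11300) + 367) - 1/61) + 21805 = ((11241 + 367) - 1/61) + 21805 = (11608 - 1/61) + 21805 = 708087/61 + 21805 = 2038192/61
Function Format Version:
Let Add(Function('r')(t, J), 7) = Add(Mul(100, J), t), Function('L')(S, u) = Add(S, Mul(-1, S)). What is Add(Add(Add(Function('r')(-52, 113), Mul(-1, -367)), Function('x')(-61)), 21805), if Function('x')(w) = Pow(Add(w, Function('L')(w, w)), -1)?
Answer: Rational(2038192, 61) ≈ 33413.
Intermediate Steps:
Function('L')(S, u) = 0
Function('r')(t, J) = Add(-7, t, Mul(100, J)) (Function('r')(t, J) = Add(-7, Add(Mul(100, J), t)) = Add(-7, Add(t, Mul(100, J))) = Add(-7, t, Mul(100, J)))
Function('x')(w) = Pow(w, -1) (Function('x')(w) = Pow(Add(w, 0), -1) = Pow(w, -1))
Add(Add(Add(Function('r')(-52, 113), Mul(-1, -367)), Function('x')(-61)), 21805) = Add(Add(Add(Add(-7, -52, Mul(100, 113)), Mul(-1, -367)), Pow(-61, -1)), 21805) = Add(Add(Add(Add(-7, -52, 11300), 367), Rational(-1, 61)), 21805) = Add(Add(Add(11241, 367), Rational(-1, 61)), 21805) = Add(Add(11608, Rational(-1, 61)), 21805) = Add(Rational(708087, 61), 21805) = Rational(2038192, 61)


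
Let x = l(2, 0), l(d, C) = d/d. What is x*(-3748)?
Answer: -3748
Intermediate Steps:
l(d, C) = 1
x = 1
x*(-3748) = 1*(-3748) = -3748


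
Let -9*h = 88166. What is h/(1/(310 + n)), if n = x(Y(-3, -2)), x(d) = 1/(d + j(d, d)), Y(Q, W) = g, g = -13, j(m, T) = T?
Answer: -27328069/9 ≈ -3.0365e+6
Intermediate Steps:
h = -88166/9 (h = -⅑*88166 = -88166/9 ≈ -9796.2)
Y(Q, W) = -13
x(d) = 1/(2*d) (x(d) = 1/(d + d) = 1/(2*d))
n = -1/26 (n = (½)/(-13) = (½)*(-1/13) = -1/26 ≈ -0.038462)
h/(1/(310 + n)) = -88166/(9*(1/(310 - 1/26))) = -88166/(9*(1/(8059/26))) = -88166/(9*26/8059) = -88166/9*8059/26 = -27328069/9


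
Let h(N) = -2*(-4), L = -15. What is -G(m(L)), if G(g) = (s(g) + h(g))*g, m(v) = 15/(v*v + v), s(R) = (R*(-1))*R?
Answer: -1567/2744 ≈ -0.57106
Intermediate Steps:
h(N) = 8
s(R) = -R**2 (s(R) = (-R)*R = -R**2)
m(v) = 15/(v + v**2) (m(v) = 15/(v**2 + v) = 15/(v + v**2))
G(g) = g*(8 - g**2) (G(g) = (-g**2 + 8)*g = (8 - g**2)*g = g*(8 - g**2))
-G(m(L)) = -15/(-15*(1 - 15))*(8 - (15/(-15*(1 - 15)))**2) = -15*(-1/15)/(-14)*(8 - (15*(-1/15)/(-14))**2) = -15*(-1/15)*(-1/14)*(8 - (15*(-1/15)*(-1/14))**2) = -(8 - (1/14)**2)/14 = -(8 - 1*1/196)/14 = -(8 - 1/196)/14 = -1567/(14*196) = -1*1567/2744 = -1567/2744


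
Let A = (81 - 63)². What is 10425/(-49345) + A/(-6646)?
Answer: -61347/235933 ≈ -0.26002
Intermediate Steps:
A = 324 (A = 18² = 324)
10425/(-49345) + A/(-6646) = 10425/(-49345) + 324/(-6646) = 10425*(-1/49345) + 324*(-1/6646) = -15/71 - 162/3323 = -61347/235933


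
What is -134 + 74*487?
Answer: 35904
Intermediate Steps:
-134 + 74*487 = -134 + 36038 = 35904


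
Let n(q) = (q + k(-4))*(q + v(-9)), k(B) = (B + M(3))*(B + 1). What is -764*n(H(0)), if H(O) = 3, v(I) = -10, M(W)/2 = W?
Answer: -16044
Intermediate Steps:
M(W) = 2*W
k(B) = (1 + B)*(6 + B) (k(B) = (B + 2*3)*(B + 1) = (B + 6)*(1 + B) = (6 + B)*(1 + B) = (1 + B)*(6 + B))
n(q) = (-10 + q)*(-6 + q) (n(q) = (q + (6 + (-4)**2 + 7*(-4)))*(q - 10) = (q + (6 + 16 - 28))*(-10 + q) = (q - 6)*(-10 + q) = (-6 + q)*(-10 + q) = (-10 + q)*(-6 + q))
-764*n(H(0)) = -764*(60 + 3**2 - 16*3) = -764*(60 + 9 - 48) = -764*21 = -16044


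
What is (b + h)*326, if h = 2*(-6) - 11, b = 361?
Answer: 110188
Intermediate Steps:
h = -23 (h = -12 - 11 = -23)
(b + h)*326 = (361 - 23)*326 = 338*326 = 110188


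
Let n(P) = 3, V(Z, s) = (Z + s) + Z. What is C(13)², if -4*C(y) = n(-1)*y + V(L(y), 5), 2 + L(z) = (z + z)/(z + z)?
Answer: 441/4 ≈ 110.25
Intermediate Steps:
L(z) = -1 (L(z) = -2 + (z + z)/(z + z) = -2 + (2*z)/((2*z)) = -2 + (2*z)*(1/(2*z)) = -2 + 1 = -1)
V(Z, s) = s + 2*Z
C(y) = -¾ - 3*y/4 (C(y) = -(3*y + (5 + 2*(-1)))/4 = -(3*y + (5 - 2))/4 = -(3*y + 3)/4 = -(3 + 3*y)/4 = -¾ - 3*y/4)
C(13)² = (-¾ - ¾*13)² = (-¾ - 39/4)² = (-21/2)² = 441/4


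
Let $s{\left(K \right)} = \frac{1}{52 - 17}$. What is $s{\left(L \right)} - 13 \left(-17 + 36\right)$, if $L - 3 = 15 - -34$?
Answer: $- \frac{8644}{35} \approx -246.97$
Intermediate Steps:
$L = 52$ ($L = 3 + \left(15 - -34\right) = 3 + \left(15 + 34\right) = 3 + 49 = 52$)
$s{\left(K \right)} = \frac{1}{35}$
$s{\left(L \right)} - 13 \left(-17 + 36\right) = \frac{1}{35} - 13 \left(-17 + 36\right) = \frac{1}{35} - 13 \cdot 19 = \frac{1}{35} - 247 = - \frac{8644}{35}$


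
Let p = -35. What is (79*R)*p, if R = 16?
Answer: -44240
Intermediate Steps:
(79*R)*p = (79*16)*(-35) = 1264*(-35) = -44240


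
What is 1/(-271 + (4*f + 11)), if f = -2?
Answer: -1/268 ≈ -0.0037313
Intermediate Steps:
1/(-271 + (4*f + 11)) = 1/(-271 + (4*(-2) + 11)) = 1/(-271 + (-8 + 11)) = 1/(-271 + 3) = 1/(-268) = -1/268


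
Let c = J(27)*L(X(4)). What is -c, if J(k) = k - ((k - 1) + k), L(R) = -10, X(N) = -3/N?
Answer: -260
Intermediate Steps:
J(k) = 1 - k (J(k) = k - ((-1 + k) + k) = k - (-1 + 2*k) = k + (1 - 2*k) = 1 - k)
c = 260 (c = (1 - 1*27)*(-10) = (1 - 27)*(-10) = -26*(-10) = 260)
-c = -1*260 = -260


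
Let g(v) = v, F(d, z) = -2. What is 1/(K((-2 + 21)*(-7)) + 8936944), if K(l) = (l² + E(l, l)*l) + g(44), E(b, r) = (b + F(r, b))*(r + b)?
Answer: 1/4178647 ≈ 2.3931e-7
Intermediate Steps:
E(b, r) = (-2 + b)*(b + r) (E(b, r) = (b - 2)*(r + b) = (-2 + b)*(b + r))
K(l) = 44 + l² + l*(-4*l + 2*l²) (K(l) = (l² + (l² - 2*l - 2*l + l*l)*l) + 44 = (l² + (l² - 2*l - 2*l + l²)*l) + 44 = (l² + (-4*l + 2*l²)*l) + 44 = (l² + l*(-4*l + 2*l²)) + 44 = 44 + l² + l*(-4*l + 2*l²))
1/(K((-2 + 21)*(-7)) + 8936944) = 1/((44 - 3*49*(-2 + 21)² + 2*((-2 + 21)*(-7))³) + 8936944) = 1/((44 - 3*(19*(-7))² + 2*(19*(-7))³) + 8936944) = 1/((44 - 3*(-133)² + 2*(-133)³) + 8936944) = 1/((44 - 3*17689 + 2*(-2352637)) + 8936944) = 1/((44 - 53067 - 4705274) + 8936944) = 1/(-4758297 + 8936944) = 1/4178647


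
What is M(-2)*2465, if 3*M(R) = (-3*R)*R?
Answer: -9860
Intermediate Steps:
M(R) = -R² (M(R) = ((-3*R)*R)/3 = (-3*R²)/3 = -R²)
M(-2)*2465 = -1*(-2)²*2465 = -1*4*2465 = -4*2465 = -9860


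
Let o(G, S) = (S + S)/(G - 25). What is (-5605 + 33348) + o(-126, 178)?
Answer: 4188837/151 ≈ 27741.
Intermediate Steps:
o(G, S) = 2*S/(-25 + G) (o(G, S) = (2*S)/(-25 + G) = 2*S/(-25 + G))
(-5605 + 33348) + o(-126, 178) = (-5605 + 33348) + 2*178/(-25 - 126) = 27743 + 2*178/(-151) = 27743 + 2*178*(-1/151) = 27743 - 356/151 = 4188837/151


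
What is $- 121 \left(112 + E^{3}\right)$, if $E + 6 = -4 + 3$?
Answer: $27951$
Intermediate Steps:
$E = -7$ ($E = -6 + \left(-4 + 3\right) = -6 - 1 = -7$)
$- 121 \left(112 + E^{3}\right) = - 121 \left(112 + \left(-7\right)^{3}\right) = - 121 \left(112 - 343\right) = \left(-121\right) \left(-231\right) = 27951$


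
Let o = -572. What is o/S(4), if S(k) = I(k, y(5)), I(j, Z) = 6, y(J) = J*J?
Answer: -286/3 ≈ -95.333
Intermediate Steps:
y(J) = J**2
S(k) = 6
o/S(4) = -572/6 = -572*1/6 = -286/3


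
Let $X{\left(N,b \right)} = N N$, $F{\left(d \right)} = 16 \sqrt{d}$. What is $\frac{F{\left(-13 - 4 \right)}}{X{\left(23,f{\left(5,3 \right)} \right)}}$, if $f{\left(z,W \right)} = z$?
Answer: $\frac{16 i \sqrt{17}}{529} \approx 0.12471 i$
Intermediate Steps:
$X{\left(N,b \right)} = N^{2}$
$\frac{F{\left(-13 - 4 \right)}}{X{\left(23,f{\left(5,3 \right)} \right)}} = \frac{16 \sqrt{-13 - 4}}{23^{2}} = \frac{16 \sqrt{-17}}{529} = 16 i \sqrt{17} \cdot \frac{1}{529} = \frac{16 i \sqrt{17}}{529}$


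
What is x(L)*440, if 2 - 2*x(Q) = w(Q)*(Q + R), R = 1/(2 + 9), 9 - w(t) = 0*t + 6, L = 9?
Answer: -5560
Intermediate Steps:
w(t) = 3 (w(t) = 9 - (0*t + 6) = 9 - (0 + 6) = 9 - 1*6 = 9 - 6 = 3)
R = 1/11 ≈ 0.090909
x(Q) = 19/22 - 3*Q/2 (x(Q) = 1 - 3*(Q + 1/11)/2 = 1 - 3*(1/11 + Q)/2 = 1 - (3/11 + 3*Q)/2 = 1 + (-3/22 - 3*Q/2) = 19/22 - 3*Q/2)
x(L)*440 = (19/22 - 3/2*9)*440 = (19/22 - 27/2)*440 = -139/11*440 = -5560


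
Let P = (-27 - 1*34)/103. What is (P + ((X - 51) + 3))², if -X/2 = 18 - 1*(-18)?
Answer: 154281241/10609 ≈ 14542.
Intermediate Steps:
X = -72 (X = -2*(18 - 1*(-18)) = -2*(18 + 18) = -2*36 = -72)
P = -61/103 (P = (-27 - 34)*(1/103) = -61*1/103 = -61/103 ≈ -0.59223)
(P + ((X - 51) + 3))² = (-61/103 + ((-72 - 51) + 3))² = (-61/103 + (-123 + 3))² = (-61/103 - 120)² = (-12421/103)² = 154281241/10609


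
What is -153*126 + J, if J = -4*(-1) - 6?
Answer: -19280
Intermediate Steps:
J = -2 (J = 4 - 6 = -2)
-153*126 + J = -153*126 - 2 = -19278 - 2 = -19280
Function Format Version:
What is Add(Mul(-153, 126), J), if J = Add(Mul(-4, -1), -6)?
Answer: -19280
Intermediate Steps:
J = -2 (J = Add(4, -6) = -2)
Add(Mul(-153, 126), J) = Add(Mul(-153, 126), -2) = Add(-19278, -2) = -19280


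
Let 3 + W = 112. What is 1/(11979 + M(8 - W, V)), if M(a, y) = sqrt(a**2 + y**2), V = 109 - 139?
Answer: 11979/143485340 - sqrt(11101)/143485340 ≈ 8.2752e-5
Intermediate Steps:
W = 109 (W = -3 + 112 = 109)
V = -30
1/(11979 + M(8 - W, V)) = 1/(11979 + sqrt((8 - 1*109)**2 + (-30)**2)) = 1/(11979 + sqrt((8 - 109)**2 + 900)) = 1/(11979 + sqrt((-101)**2 + 900)) = 1/(11979 + sqrt(10201 + 900)) = 1/(11979 + sqrt(11101))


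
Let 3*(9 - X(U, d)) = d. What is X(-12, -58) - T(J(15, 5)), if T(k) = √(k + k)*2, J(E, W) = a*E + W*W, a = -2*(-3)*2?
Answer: 85/3 - 2*√410 ≈ -12.164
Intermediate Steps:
a = 12 (a = 6*2 = 12)
J(E, W) = W² + 12*E (J(E, W) = 12*E + W*W = 12*E + W² = W² + 12*E)
T(k) = 2*√2*√k (T(k) = √(2*k)*2 = (√2*√k)*2 = 2*√2*√k)
X(U, d) = 9 - d/3
X(-12, -58) - T(J(15, 5)) = (9 - ⅓*(-58)) - 2*√2*√(5² + 12*15) = (9 + 58/3) - 2*√2*√(25 + 180) = 85/3 - 2*√2*√205 = 85/3 - 2*√410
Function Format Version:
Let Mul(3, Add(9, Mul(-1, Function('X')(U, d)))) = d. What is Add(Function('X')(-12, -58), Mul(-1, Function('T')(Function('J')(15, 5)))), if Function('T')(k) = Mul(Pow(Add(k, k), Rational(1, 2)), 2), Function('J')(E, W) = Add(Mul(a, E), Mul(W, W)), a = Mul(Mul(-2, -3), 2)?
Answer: Add(Rational(85, 3), Mul(-2, Pow(410, Rational(1, 2)))) ≈ -12.164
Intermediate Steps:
a = 12 (a = Mul(6, 2) = 12)
Function('J')(E, W) = Add(Pow(W, 2), Mul(12, E)) (Function('J')(E, W) = Add(Mul(12, E), Mul(W, W)) = Add(Mul(12, E), Pow(W, 2)) = Add(Pow(W, 2), Mul(12, E)))
Function('T')(k) = Mul(2, Pow(2, Rational(1, 2)), Pow(k, Rational(1, 2))) (Function('T')(k) = Mul(Pow(Mul(2, k), Rational(1, 2)), 2) = Mul(Mul(Pow(2, Rational(1, 2)), Pow(k, Rational(1, 2))), 2) = Mul(2, Pow(2, Rational(1, 2)), Pow(k, Rational(1, 2))))
Function('X')(U, d) = Add(9, Mul(Rational(-1, 3), d))
Add(Function('X')(-12, -58), Mul(-1, Function('T')(Function('J')(15, 5)))) = Add(Add(9, Mul(Rational(-1, 3), -58)), Mul(-1, Mul(2, Pow(2, Rational(1, 2)), Pow(Add(Pow(5, 2), Mul(12, 15)), Rational(1, 2))))) = Add(Add(9, Rational(58, 3)), Mul(-1, Mul(2, Pow(2, Rational(1, 2)), Pow(Add(25, 180), Rational(1, 2))))) = Add(Rational(85, 3), Mul(-1, Mul(2, Pow(2, Rational(1, 2)), Pow(205, Rational(1, 2))))) = Add(Rational(85, 3), Mul(-1, Mul(2, Pow(410, Rational(1, 2))))) = Add(Rational(85, 3), Mul(-2, Pow(410, Rational(1, 2))))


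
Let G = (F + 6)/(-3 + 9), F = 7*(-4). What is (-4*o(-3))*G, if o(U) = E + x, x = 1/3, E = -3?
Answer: -352/9 ≈ -39.111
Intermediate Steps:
x = 1/3 ≈ 0.33333
F = -28
o(U) = -8/3 (o(U) = -3 + 1/3 = -8/3)
G = -11/3 (G = (-28 + 6)/(-3 + 9) = -22/6 = -22*1/6 = -11/3 ≈ -3.6667)
(-4*o(-3))*G = -4*(-8/3)*(-11/3) = (32/3)*(-11/3) = -352/9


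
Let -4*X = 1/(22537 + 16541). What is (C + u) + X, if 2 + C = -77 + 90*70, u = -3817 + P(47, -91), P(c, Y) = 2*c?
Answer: 390467375/156312 ≈ 2498.0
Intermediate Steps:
X = -1/156312 (X = -1/(4*(22537 + 16541)) = -1/4/39078 = -1/4*1/39078 = -1/156312 ≈ -6.3975e-6)
u = -3723 (u = -3817 + 2*47 = -3817 + 94 = -3723)
C = 6221 (C = -2 + (-77 + 90*70) = -2 + (-77 + 6300) = -2 + 6223 = 6221)
(C + u) + X = (6221 - 3723) - 1/156312 = 2498 - 1/156312 = 390467375/156312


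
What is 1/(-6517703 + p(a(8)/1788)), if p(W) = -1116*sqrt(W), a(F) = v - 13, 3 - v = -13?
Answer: -971137747/6329587406723777 + 558*sqrt(149)/6329587406723777 ≈ -1.5343e-7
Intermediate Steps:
v = 16 (v = 3 - 1*(-13) = 3 + 13 = 16)
a(F) = 3 (a(F) = 16 - 13 = 3)
1/(-6517703 + p(a(8)/1788)) = 1/(-6517703 - 1116*sqrt(149)/298) = 1/(-6517703 - 558*sqrt(149)/149)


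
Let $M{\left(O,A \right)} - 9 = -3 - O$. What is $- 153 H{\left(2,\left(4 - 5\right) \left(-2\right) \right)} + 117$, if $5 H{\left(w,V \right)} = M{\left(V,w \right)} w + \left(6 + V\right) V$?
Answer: $- \frac{3087}{5} \approx -617.4$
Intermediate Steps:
$M{\left(O,A \right)} = 6 - O$ ($M{\left(O,A \right)} = 9 - \left(3 + O\right) = 6 - O$)
$H{\left(w,V \right)} = \frac{V \left(6 + V\right)}{5} + \frac{w \left(6 - V\right)}{5}$ ($H{\left(w,V \right)} = \frac{\left(6 - V\right) w + \left(6 + V\right) V}{5} = \frac{w \left(6 - V\right) + V \left(6 + V\right)}{5} = \frac{V \left(6 + V\right) + w \left(6 - V\right)}{5} = \frac{V \left(6 + V\right)}{5} + \frac{w \left(6 - V\right)}{5}$)
$- 153 H{\left(2,\left(4 - 5\right) \left(-2\right) \right)} + 117 = - 153 \left(\frac{\left(\left(4 - 5\right) \left(-2\right)\right)^{2}}{5} + \frac{6 \left(4 - 5\right) \left(-2\right)}{5} - \frac{2 \left(-6 + \left(4 - 5\right) \left(-2\right)\right)}{5}\right) + 117 = - 153 \left(\frac{\left(\left(-1\right) \left(-2\right)\right)^{2}}{5} + \frac{6 \left(\left(-1\right) \left(-2\right)\right)}{5} - \frac{2 \left(-6 - -2\right)}{5}\right) + 117 = - 153 \left(\frac{2^{2}}{5} + \frac{6}{5} \cdot 2 - \frac{2 \left(-6 + 2\right)}{5}\right) + 117 = - 153 \left(\frac{1}{5} \cdot 4 + \frac{12}{5} - \frac{2}{5} \left(-4\right)\right) + 117 = - 153 \left(\frac{4}{5} + \frac{12}{5} + \frac{8}{5}\right) + 117 = \left(-153\right) \frac{24}{5} + 117 = - \frac{3672}{5} + 117 = - \frac{3087}{5}$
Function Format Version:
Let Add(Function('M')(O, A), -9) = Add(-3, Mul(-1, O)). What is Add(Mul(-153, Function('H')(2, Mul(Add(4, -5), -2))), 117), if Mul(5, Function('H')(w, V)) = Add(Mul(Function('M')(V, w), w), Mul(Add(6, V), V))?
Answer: Rational(-3087, 5) ≈ -617.40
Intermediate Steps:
Function('M')(O, A) = Add(6, Mul(-1, O)) (Function('M')(O, A) = Add(9, Add(-3, Mul(-1, O))) = Add(6, Mul(-1, O)))
Function('H')(w, V) = Add(Mul(Rational(1, 5), V, Add(6, V)), Mul(Rational(1, 5), w, Add(6, Mul(-1, V)))) (Function('H')(w, V) = Mul(Rational(1, 5), Add(Mul(Add(6, Mul(-1, V)), w), Mul(Add(6, V), V))) = Mul(Rational(1, 5), Add(Mul(w, Add(6, Mul(-1, V))), Mul(V, Add(6, V)))) = Mul(Rational(1, 5), Add(Mul(V, Add(6, V)), Mul(w, Add(6, Mul(-1, V))))) = Add(Mul(Rational(1, 5), V, Add(6, V)), Mul(Rational(1, 5), w, Add(6, Mul(-1, V)))))
Add(Mul(-153, Function('H')(2, Mul(Add(4, -5), -2))), 117) = Add(Mul(-153, Add(Mul(Rational(1, 5), Pow(Mul(Add(4, -5), -2), 2)), Mul(Rational(6, 5), Mul(Add(4, -5), -2)), Mul(Rational(-1, 5), 2, Add(-6, Mul(Add(4, -5), -2))))), 117) = Add(Mul(-153, Add(Mul(Rational(1, 5), Pow(Mul(-1, -2), 2)), Mul(Rational(6, 5), Mul(-1, -2)), Mul(Rational(-1, 5), 2, Add(-6, Mul(-1, -2))))), 117) = Add(Mul(-153, Add(Mul(Rational(1, 5), Pow(2, 2)), Mul(Rational(6, 5), 2), Mul(Rational(-1, 5), 2, Add(-6, 2)))), 117) = Add(Mul(-153, Add(Mul(Rational(1, 5), 4), Rational(12, 5), Mul(Rational(-1, 5), 2, -4))), 117) = Add(Mul(-153, Add(Rational(4, 5), Rational(12, 5), Rational(8, 5))), 117) = Add(Mul(-153, Rational(24, 5)), 117) = Add(Rational(-3672, 5), 117) = Rational(-3087, 5)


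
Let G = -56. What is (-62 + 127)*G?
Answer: -3640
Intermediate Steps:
(-62 + 127)*G = (-62 + 127)*(-56) = 65*(-56) = -3640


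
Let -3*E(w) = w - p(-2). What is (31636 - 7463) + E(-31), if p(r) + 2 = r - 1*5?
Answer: 72541/3 ≈ 24180.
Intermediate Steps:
p(r) = -7 + r (p(r) = -2 + (r - 1*5) = -2 + (r - 5) = -2 + (-5 + r) = -7 + r)
E(w) = -3 - w/3 (E(w) = -(w - (-7 - 2))/3 = -(w - 1*(-9))/3 = -(w + 9)/3 = -(9 + w)/3 = -3 - w/3)
(31636 - 7463) + E(-31) = (31636 - 7463) + (-3 - ⅓*(-31)) = 24173 + (-3 + 31/3) = 24173 + 22/3 = 72541/3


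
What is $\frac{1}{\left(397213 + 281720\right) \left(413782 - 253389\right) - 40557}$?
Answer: $\frac{1}{108896060112} \approx 9.1831 \cdot 10^{-12}$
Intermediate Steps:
$\frac{1}{\left(397213 + 281720\right) \left(413782 - 253389\right) - 40557} = \frac{1}{678933 \cdot 160393 - 40557} = \frac{1}{108896100669 - 40557} = \frac{1}{108896060112}$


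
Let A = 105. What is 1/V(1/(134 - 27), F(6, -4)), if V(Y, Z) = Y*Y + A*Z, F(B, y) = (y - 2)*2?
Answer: -11449/14425739 ≈ -0.00079365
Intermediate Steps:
F(B, y) = -4 + 2*y (F(B, y) = (-2 + y)*2 = -4 + 2*y)
V(Y, Z) = Y**2 + 105*Z (V(Y, Z) = Y*Y + 105*Z = Y**2 + 105*Z)
1/V(1/(134 - 27), F(6, -4)) = 1/((1/(134 - 27))**2 + 105*(-4 + 2*(-4))) = 1/((1/107)**2 + 105*(-4 - 8)) = 1/((1/107)**2 + 105*(-12)) = 1/(1/11449 - 1260) = 1/(-14425739/11449) = -11449/14425739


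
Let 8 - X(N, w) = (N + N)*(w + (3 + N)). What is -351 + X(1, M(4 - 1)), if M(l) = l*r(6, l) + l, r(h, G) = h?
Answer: -393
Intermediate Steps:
M(l) = 7*l (M(l) = l*6 + l = 6*l + l = 7*l)
X(N, w) = 8 - 2*N*(3 + N + w) (X(N, w) = 8 - (N + N)*(w + (3 + N)) = 8 - 2*N*(3 + N + w))
-351 + X(1, M(4 - 1)) = -351 + (8 - 6*1 - 2*1² - 2*1*7*(4 - 1)) = -351 + (8 - 6 - 2*1 - 2*1*7*3) = -351 + (8 - 6 - 2 - 2*1*21) = -351 + (8 - 6 - 2 - 42) = -351 - 42 = -393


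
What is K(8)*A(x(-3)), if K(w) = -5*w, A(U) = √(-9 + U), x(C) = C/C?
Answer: -80*I*√2 ≈ -113.14*I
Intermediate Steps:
x(C) = 1
K(8)*A(x(-3)) = (-5*8)*√(-9 + 1) = -80*I*√2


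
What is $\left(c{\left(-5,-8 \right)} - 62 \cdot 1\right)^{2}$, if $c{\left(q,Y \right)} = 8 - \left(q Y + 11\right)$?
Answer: $11025$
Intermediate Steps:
$c{\left(q,Y \right)} = -3 - Y q$ ($c{\left(q,Y \right)} = 8 - \left(Y q + 11\right) = 8 - \left(11 + Y q\right) = -3 - Y q$)
$\left(c{\left(-5,-8 \right)} - 62 \cdot 1\right)^{2} = \left(\left(-3 - \left(-8\right) \left(-5\right)\right) - 62 \cdot 1\right)^{2} = \left(\left(-3 - 40\right) - 62\right)^{2} = \left(-43 - 62\right)^{2} = \left(-105\right)^{2} = 11025$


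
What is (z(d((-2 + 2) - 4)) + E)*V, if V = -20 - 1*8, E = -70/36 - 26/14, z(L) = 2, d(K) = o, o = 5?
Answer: 454/9 ≈ 50.444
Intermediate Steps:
d(K) = 5
E = -479/126 (E = -70*1/36 - 26*1/14 = -35/18 - 13/7 = -479/126 ≈ -3.8016)
V = -28 (V = -20 - 8 = -28)
(z(d((-2 + 2) - 4)) + E)*V = (2 - 479/126)*(-28) = -227/126*(-28) = 454/9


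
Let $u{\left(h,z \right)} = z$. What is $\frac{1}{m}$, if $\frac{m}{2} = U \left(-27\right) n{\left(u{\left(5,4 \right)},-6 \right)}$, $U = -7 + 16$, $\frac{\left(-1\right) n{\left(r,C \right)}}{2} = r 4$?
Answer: $\frac{1}{15552} \approx 6.43 \cdot 10^{-5}$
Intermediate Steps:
$n{\left(r,C \right)} = - 8 r$ ($n{\left(r,C \right)} = - 2 r 4 = - 2 \cdot 4 r = - 8 r$)
$U = 9$
$m = 15552$ ($m = 2 \cdot 9 \left(-27\right) \left(\left(-8\right) 4\right) = 2 \left(\left(-243\right) \left(-32\right)\right) = 2 \cdot 7776 = 15552$)
$\frac{1}{m} = \frac{1}{15552}$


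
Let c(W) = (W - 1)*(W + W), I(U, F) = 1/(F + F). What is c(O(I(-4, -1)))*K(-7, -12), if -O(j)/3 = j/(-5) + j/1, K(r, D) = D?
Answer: -144/25 ≈ -5.7600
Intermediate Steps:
I(U, F) = 1/(2*F)
O(j) = -12*j/5 (O(j) = -3*(j/(-5) + j/1) = -3*(j*(-1/5) + j*1) = -3*(-j/5 + j) = -12*j/5)
c(W) = 2*W*(-1 + W) (c(W) = (-1 + W)*(2*W) = 2*W*(-1 + W))
c(O(I(-4, -1)))*K(-7, -12) = (2*(-6/(5*(-1)))*(-1 - 6/(5*(-1))))*(-12) = (2*(-6*(-1)/5)*(-1 - 6*(-1)/5))*(-12) = (2*(-12/5*(-1/2))*(-1 - 12/5*(-1/2)))*(-12) = (2*(6/5)*(-1 + 6/5))*(-12) = (2*(6/5)*(1/5))*(-12) = (12/25)*(-12) = -144/25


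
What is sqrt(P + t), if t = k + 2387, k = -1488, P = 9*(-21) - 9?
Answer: sqrt(701) ≈ 26.476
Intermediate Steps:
P = -198 (P = -189 - 9 = -198)
t = 899 (t = -1488 + 2387 = 899)
sqrt(P + t) = sqrt(-198 + 899) = sqrt(701)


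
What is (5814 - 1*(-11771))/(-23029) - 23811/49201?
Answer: -1413543104/1133049829 ≈ -1.2476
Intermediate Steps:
(5814 - 1*(-11771))/(-23029) - 23811/49201 = (5814 + 11771)*(-1/23029) - 23811*1/49201 = 17585*(-1/23029) - 23811/49201 = -17585/23029 - 23811/49201 = -1413543104/1133049829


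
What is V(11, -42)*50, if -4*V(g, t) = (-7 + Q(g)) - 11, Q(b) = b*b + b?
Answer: -1425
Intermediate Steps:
Q(b) = b + b² (Q(b) = b² + b = b + b²)
V(g, t) = 9/2 - g*(1 + g)/4 (V(g, t) = -((-7 + g*(1 + g)) - 11)/4 = -(-18 + g*(1 + g))/4 = 9/2 - g*(1 + g)/4)
V(11, -42)*50 = (9/2 - ¼*11*(1 + 11))*50 = (9/2 - ¼*11*12)*50 = (9/2 - 33)*50 = -57/2*50 = -1425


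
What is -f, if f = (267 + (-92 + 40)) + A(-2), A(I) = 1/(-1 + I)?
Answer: -644/3 ≈ -214.67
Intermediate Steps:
f = 644/3 (f = (267 + (-92 + 40)) + 1/(-1 - 2) = (267 - 52) + 1/(-3) = 215 - ⅓ = 644/3 ≈ 214.67)
-f = -1*644/3 = -644/3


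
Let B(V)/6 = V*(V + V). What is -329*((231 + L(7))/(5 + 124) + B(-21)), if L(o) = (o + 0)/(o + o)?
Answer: -449347871/258 ≈ -1.7417e+6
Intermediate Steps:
L(o) = ½ (L(o) = o/((2*o)) = o*(1/(2*o)) = ½)
B(V) = 12*V² (B(V) = 6*(V*(V + V)) = 6*(V*(2*V)) = 6*(2*V²) = 12*V²)
-329*((231 + L(7))/(5 + 124) + B(-21)) = -329*((231 + ½)/(5 + 124) + 12*(-21)²) = -329*((463/2)/129 + 12*441) = -329*((463/2)*(1/129) + 5292) = -329*(463/258 + 5292) = -329*1365799/258 = -449347871/258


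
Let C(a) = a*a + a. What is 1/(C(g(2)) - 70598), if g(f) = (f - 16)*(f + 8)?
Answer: -1/51138 ≈ -1.9555e-5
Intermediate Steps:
g(f) = (-16 + f)*(8 + f)
C(a) = a + a² (C(a) = a² + a = a + a²)
1/(C(g(2)) - 70598) = 1/((-128 + 2² - 8*2)*(1 + (-128 + 2² - 8*2)) - 70598) = 1/((-128 + 4 - 16)*(1 + (-128 + 4 - 16)) - 70598) = 1/(-140*(1 - 140) - 70598) = 1/(-140*(-139) - 70598) = 1/(19460 - 70598) = 1/(-51138) = -1/51138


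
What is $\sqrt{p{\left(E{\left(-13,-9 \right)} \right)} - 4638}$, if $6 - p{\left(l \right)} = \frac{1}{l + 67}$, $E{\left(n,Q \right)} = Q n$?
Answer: $\frac{i \sqrt{39205294}}{92} \approx 68.059 i$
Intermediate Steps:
$p{\left(l \right)} = 6 - \frac{1}{67 + l}$ ($p{\left(l \right)} = 6 - \frac{1}{l + 67} = 6 - \frac{1}{67 + l}$)
$\sqrt{p{\left(E{\left(-13,-9 \right)} \right)} - 4638} = \sqrt{\frac{401 + 6 \left(\left(-9\right) \left(-13\right)\right)}{67 - -117} - 4638} = \sqrt{\frac{401 + 6 \cdot 117}{67 + 117} - 4638} = \sqrt{\frac{401 + 702}{184} - 4638} = \sqrt{\frac{1}{184} \cdot 1103 - 4638} = \sqrt{\frac{1103}{184} - 4638} = \sqrt{- \frac{852289}{184}} = \frac{i \sqrt{39205294}}{92}$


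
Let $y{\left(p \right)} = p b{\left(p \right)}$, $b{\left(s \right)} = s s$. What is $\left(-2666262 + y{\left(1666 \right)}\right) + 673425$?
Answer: $4622083459$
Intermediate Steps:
$b{\left(s \right)} = s^{2}$
$y{\left(p \right)} = p^{3}$ ($y{\left(p \right)} = p p^{2} = p^{3}$)
$\left(-2666262 + y{\left(1666 \right)}\right) + 673425 = \left(-2666262 + 1666^{3}\right) + 673425 = \left(-2666262 + 4624076296\right) + 673425 = 4621410034 + 673425 = 4622083459$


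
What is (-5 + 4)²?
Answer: 1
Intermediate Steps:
(-5 + 4)² = (-1)² = 1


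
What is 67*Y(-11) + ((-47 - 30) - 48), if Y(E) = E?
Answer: -862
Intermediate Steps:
67*Y(-11) + ((-47 - 30) - 48) = 67*(-11) + ((-47 - 30) - 48) = -737 + (-77 - 48) = -737 - 125 = -862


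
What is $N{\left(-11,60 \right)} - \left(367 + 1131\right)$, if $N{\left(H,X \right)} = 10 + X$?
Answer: $-1428$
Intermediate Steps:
$N{\left(-11,60 \right)} - \left(367 + 1131\right) = \left(10 + 60\right) - \left(367 + 1131\right) = 70 - 1498 = -1428$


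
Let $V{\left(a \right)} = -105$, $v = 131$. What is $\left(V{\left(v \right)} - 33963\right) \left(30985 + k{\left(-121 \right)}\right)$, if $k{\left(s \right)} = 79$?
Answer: $-1058288352$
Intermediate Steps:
$\left(V{\left(v \right)} - 33963\right) \left(30985 + k{\left(-121 \right)}\right) = \left(-105 - 33963\right) \left(30985 + 79\right) = \left(-34068\right) 31064 = -1058288352$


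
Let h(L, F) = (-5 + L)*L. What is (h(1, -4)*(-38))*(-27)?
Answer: -4104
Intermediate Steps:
h(L, F) = L*(-5 + L)
(h(1, -4)*(-38))*(-27) = ((1*(-5 + 1))*(-38))*(-27) = ((1*(-4))*(-38))*(-27) = -4*(-38)*(-27) = 152*(-27) = -4104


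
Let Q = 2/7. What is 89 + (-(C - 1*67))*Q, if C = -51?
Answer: 859/7 ≈ 122.71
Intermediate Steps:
Q = 2/7 (Q = (⅐)*2 = 2/7 ≈ 0.28571)
89 + (-(C - 1*67))*Q = 89 - (-51 - 1*67)*(2/7) = 89 - (-51 - 67)*(2/7) = 89 - 1*(-118)*(2/7) = 89 + 118*(2/7) = 89 + 236/7 = 859/7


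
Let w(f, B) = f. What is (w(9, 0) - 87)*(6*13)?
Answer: -6084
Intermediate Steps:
(w(9, 0) - 87)*(6*13) = (9 - 87)*(6*13) = -78*78 = -6084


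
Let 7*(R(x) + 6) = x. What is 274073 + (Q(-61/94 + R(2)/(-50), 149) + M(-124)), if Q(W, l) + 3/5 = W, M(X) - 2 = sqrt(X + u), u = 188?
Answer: 901729337/3290 ≈ 2.7408e+5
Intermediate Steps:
R(x) = -6 + x/7
M(X) = 2 + sqrt(188 + X) (M(X) = 2 + sqrt(X + 188) = 2 + sqrt(188 + X))
Q(W, l) = -3/5 + W
274073 + (Q(-61/94 + R(2)/(-50), 149) + M(-124)) = 274073 + ((-3/5 + (-61/94 + (-6 + (1/7)*2)/(-50))) + (2 + sqrt(188 - 124))) = 274073 + ((-3/5 + (-61*1/94 + (-6 + 2/7)*(-1/50))) + (2 + sqrt(64))) = 274073 + ((-3/5 + (-61/94 - 40/7*(-1/50))) + (2 + 8)) = 274073 + ((-3/5 + (-61/94 + 4/35)) + 10) = 274073 + ((-3/5 - 1759/3290) + 10) = 274073 + (-3733/3290 + 10) = 274073 + 29167/3290 = 901729337/3290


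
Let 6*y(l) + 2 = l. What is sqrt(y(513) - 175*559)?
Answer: I*sqrt(3518634)/6 ≈ 312.63*I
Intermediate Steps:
y(l) = -1/3 + l/6
sqrt(y(513) - 175*559) = sqrt((-1/3 + (1/6)*513) - 175*559) = sqrt((-1/3 + 171/2) - 97825) = sqrt(511/6 - 97825) = sqrt(-586439/6) = I*sqrt(3518634)/6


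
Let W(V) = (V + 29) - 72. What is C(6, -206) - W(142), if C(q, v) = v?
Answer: -305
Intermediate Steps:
W(V) = -43 + V (W(V) = (29 + V) - 72 = -43 + V)
C(6, -206) - W(142) = -206 - (-43 + 142) = -206 - 1*99 = -206 - 99 = -305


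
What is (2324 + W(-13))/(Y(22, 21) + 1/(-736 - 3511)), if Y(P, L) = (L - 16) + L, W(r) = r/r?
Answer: 3291425/36807 ≈ 89.424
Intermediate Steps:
W(r) = 1
Y(P, L) = -16 + 2*L (Y(P, L) = (-16 + L) + L = -16 + 2*L)
(2324 + W(-13))/(Y(22, 21) + 1/(-736 - 3511)) = (2324 + 1)/((-16 + 2*21) + 1/(-736 - 3511)) = 2325/((-16 + 42) + 1/(-4247)) = 2325/(26 - 1/4247) = 2325/(110421/4247) = 2325*(4247/110421) = 3291425/36807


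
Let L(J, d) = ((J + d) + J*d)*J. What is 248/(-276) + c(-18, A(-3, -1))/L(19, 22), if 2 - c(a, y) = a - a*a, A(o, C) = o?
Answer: -172322/200583 ≈ -0.85911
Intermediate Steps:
L(J, d) = J*(J + d + J*d) (L(J, d) = (J + d + J*d)*J = J*(J + d + J*d))
c(a, y) = 2 + a² - a (c(a, y) = 2 - (a - a*a) = 2 - (a - a²) = 2 + (a² - a) = 2 + a² - a)
248/(-276) + c(-18, A(-3, -1))/L(19, 22) = 248/(-276) + (2 + (-18)² - 1*(-18))/((19*(19 + 22 + 19*22))) = 248*(-1/276) + (2 + 324 + 18)/((19*(19 + 22 + 418))) = -62/69 + 344/((19*459)) = -62/69 + 344/8721 = -172322/200583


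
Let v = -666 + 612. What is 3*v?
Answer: -162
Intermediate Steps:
v = -54
3*v = 3*(-54) = -162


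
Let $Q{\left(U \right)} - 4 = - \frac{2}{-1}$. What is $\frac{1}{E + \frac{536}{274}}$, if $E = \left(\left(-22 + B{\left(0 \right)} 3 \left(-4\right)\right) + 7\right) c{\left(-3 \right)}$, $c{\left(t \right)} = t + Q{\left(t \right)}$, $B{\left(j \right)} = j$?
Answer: $- \frac{137}{5897} \approx -0.023232$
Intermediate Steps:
$Q{\left(U \right)} = 6$ ($Q{\left(U \right)} = 4 - \frac{2}{-1} = 4 - -2 = 4 + 2 = 6$)
$c{\left(t \right)} = 6 + t$ ($c{\left(t \right)} = t + 6 = 6 + t$)
$E = -45$ ($E = \left(\left(-22 + 0 \cdot 3 \left(-4\right)\right) + 7\right) \left(6 - 3\right) = \left(\left(-22 + 0 \left(-4\right)\right) + 7\right) 3 = \left(\left(-22 + 0\right) + 7\right) 3 = \left(-22 + 7\right) 3 = \left(-15\right) 3 = -45$)
$\frac{1}{E + \frac{536}{274}} = \frac{1}{-45 + \frac{536}{274}} = \frac{1}{-45 + 536 \cdot \frac{1}{274}} = \frac{1}{-45 + \frac{268}{137}} = \frac{1}{- \frac{5897}{137}} = - \frac{137}{5897}$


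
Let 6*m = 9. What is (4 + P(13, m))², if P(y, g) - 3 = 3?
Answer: 100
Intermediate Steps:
m = 3/2 (m = (⅙)*9 = 3/2 ≈ 1.5000)
P(y, g) = 6 (P(y, g) = 3 + 3 = 6)
(4 + P(13, m))² = (4 + 6)² = 10² = 100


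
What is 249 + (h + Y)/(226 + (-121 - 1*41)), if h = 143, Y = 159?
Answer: 8119/32 ≈ 253.72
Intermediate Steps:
249 + (h + Y)/(226 + (-121 - 1*41)) = 249 + (143 + 159)/(226 + (-121 - 1*41)) = 249 + 302/(226 + (-121 - 41)) = 249 + 302/(226 - 162) = 249 + 302/64 = 249 + 302*(1/64) = 249 + 151/32 = 8119/32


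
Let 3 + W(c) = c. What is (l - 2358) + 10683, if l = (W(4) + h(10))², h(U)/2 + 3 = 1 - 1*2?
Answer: 8374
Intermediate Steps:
W(c) = -3 + c
h(U) = -8 (h(U) = -6 + 2*(1 - 1*2) = -6 + 2*(1 - 2) = -6 + 2*(-1) = -6 - 2 = -8)
l = 49 (l = ((-3 + 4) - 8)² = (1 - 8)² = (-7)² = 49)
(l - 2358) + 10683 = (49 - 2358) + 10683 = -2309 + 10683 = 8374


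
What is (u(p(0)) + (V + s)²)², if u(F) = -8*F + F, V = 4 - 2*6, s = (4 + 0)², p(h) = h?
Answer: 4096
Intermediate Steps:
s = 16 (s = 4² = 16)
V = -8 (V = 4 - 12 = -8)
u(F) = -7*F
(u(p(0)) + (V + s)²)² = (-7*0 + (-8 + 16)²)² = (0 + 8²)² = (0 + 64)² = 64² = 4096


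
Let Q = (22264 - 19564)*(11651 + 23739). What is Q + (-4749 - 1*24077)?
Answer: 95524174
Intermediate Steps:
Q = 95553000 (Q = 2700*35390 = 95553000)
Q + (-4749 - 1*24077) = 95553000 + (-4749 - 1*24077) = 95553000 + (-4749 - 24077) = 95553000 - 28826 = 95524174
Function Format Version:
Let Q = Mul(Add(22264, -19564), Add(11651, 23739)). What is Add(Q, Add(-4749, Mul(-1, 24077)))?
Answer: 95524174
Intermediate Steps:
Q = 95553000 (Q = Mul(2700, 35390) = 95553000)
Add(Q, Add(-4749, Mul(-1, 24077))) = Add(95553000, Add(-4749, Mul(-1, 24077))) = Add(95553000, Add(-4749, -24077)) = Add(95553000, -28826) = 95524174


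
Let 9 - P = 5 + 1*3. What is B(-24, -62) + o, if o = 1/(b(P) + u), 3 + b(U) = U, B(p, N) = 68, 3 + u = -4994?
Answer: 339931/4999 ≈ 68.000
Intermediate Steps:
u = -4997 (u = -3 - 4994 = -4997)
P = 1 (P = 9 - (5 + 1*3) = 9 - (5 + 3) = 9 - 1*8 = 9 - 8 = 1)
b(U) = -3 + U
o = -1/4999 (o = 1/((-3 + 1) - 4997) = 1/(-2 - 4997) = 1/(-4999) = -1/4999 ≈ -0.00020004)
B(-24, -62) + o = 68 - 1/4999 = 339931/4999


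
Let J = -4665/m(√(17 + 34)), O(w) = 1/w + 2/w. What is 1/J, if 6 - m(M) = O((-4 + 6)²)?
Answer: -7/6220 ≈ -0.0011254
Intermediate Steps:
O(w) = 3/w (O(w) = 1/w + 2/w = 3/w)
m(M) = 21/4 (m(M) = 6 - 3/((-4 + 6)²) = 6 - 3/(2²) = 6 - 3/4 = 6 - 1*¾ = 6 - ¾ = 21/4)
J = -6220/7 (J = -4665/21/4 = -4665*4/21 = -6220/7 ≈ -888.57)
1/J = 1/(-6220/7) = -7/6220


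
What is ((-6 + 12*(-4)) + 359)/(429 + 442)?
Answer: 305/871 ≈ 0.35017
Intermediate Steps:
((-6 + 12*(-4)) + 359)/(429 + 442) = ((-6 - 48) + 359)/871 = (-54 + 359)*(1/871) = 305*(1/871) = 305/871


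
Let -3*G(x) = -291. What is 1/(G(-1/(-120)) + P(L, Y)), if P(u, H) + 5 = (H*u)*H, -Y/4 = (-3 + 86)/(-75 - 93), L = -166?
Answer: -882/490643 ≈ -0.0017976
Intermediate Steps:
G(x) = 97 (G(x) = -1/3*(-291) = 97)
Y = 83/42 (Y = -4*(-3 + 86)/(-75 - 93) = -332/(-168) = -332*(-1)/168 = -4*(-83/168) = 83/42 ≈ 1.9762)
P(u, H) = -5 + u*H**2 (P(u, H) = -5 + (H*u)*H = -5 + u*H**2)
1/(G(-1/(-120)) + P(L, Y)) = 1/(97 + (-5 - 166*(83/42)**2)) = 1/(97 + (-5 - 166*6889/1764)) = 1/(97 + (-5 - 571787/882)) = 1/(97 - 576197/882) = 1/(-490643/882) = -882/490643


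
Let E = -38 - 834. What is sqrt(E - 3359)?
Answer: I*sqrt(4231) ≈ 65.046*I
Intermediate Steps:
E = -872
sqrt(E - 3359) = sqrt(-872 - 3359) = sqrt(-4231) = I*sqrt(4231)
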